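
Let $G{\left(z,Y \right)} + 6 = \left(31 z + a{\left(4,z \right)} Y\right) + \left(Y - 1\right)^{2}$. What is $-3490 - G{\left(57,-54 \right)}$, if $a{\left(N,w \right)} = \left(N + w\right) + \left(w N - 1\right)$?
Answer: $7276$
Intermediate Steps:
$a{\left(N,w \right)} = -1 + N + w + N w$ ($a{\left(N,w \right)} = \left(N + w\right) + \left(N w - 1\right) = \left(N + w\right) + \left(-1 + N w\right) = -1 + N + w + N w$)
$G{\left(z,Y \right)} = -6 + \left(-1 + Y\right)^{2} + 31 z + Y \left(3 + 5 z\right)$ ($G{\left(z,Y \right)} = -6 + \left(\left(31 z + \left(-1 + 4 + z + 4 z\right) Y\right) + \left(Y - 1\right)^{2}\right) = -6 + \left(\left(31 z + \left(3 + 5 z\right) Y\right) + \left(-1 + Y\right)^{2}\right) = -6 + \left(\left(31 z + Y \left(3 + 5 z\right)\right) + \left(-1 + Y\right)^{2}\right) = -6 + \left(\left(-1 + Y\right)^{2} + 31 z + Y \left(3 + 5 z\right)\right) = -6 + \left(-1 + Y\right)^{2} + 31 z + Y \left(3 + 5 z\right)$)
$-3490 - G{\left(57,-54 \right)} = -3490 - \left(-5 - 54 + \left(-54\right)^{2} + 31 \cdot 57 + 5 \left(-54\right) 57\right) = -3490 - \left(-5 - 54 + 2916 + 1767 - 15390\right) = -3490 - -10766 = -3490 + 10766 = 7276$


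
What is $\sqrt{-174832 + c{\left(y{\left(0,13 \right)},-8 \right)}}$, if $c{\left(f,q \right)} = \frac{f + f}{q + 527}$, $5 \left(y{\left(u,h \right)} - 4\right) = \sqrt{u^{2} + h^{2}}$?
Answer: $\frac{i \sqrt{130813654170}}{865} \approx 418.13 i$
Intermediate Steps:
$y{\left(u,h \right)} = 4 + \frac{\sqrt{h^{2} + u^{2}}}{5}$ ($y{\left(u,h \right)} = 4 + \frac{\sqrt{u^{2} + h^{2}}}{5} = 4 + \frac{\sqrt{h^{2} + u^{2}}}{5}$)
$c{\left(f,q \right)} = \frac{2 f}{527 + q}$
$\sqrt{-174832 + c{\left(y{\left(0,13 \right)},-8 \right)}} = \sqrt{-174832 + \frac{2 \left(4 + \frac{\sqrt{13^{2} + 0^{2}}}{5}\right)}{527 - 8}} = \sqrt{-174832 + \frac{2 \left(4 + \frac{\sqrt{169 + 0}}{5}\right)}{519}} = \sqrt{-174832 + 2 \left(4 + \frac{\sqrt{169}}{5}\right) \frac{1}{519}} = \sqrt{-174832 + 2 \left(4 + \frac{1}{5} \cdot 13\right) \frac{1}{519}} = \sqrt{-174832 + 2 \left(4 + \frac{13}{5}\right) \frac{1}{519}} = \sqrt{-174832 + 2 \cdot \frac{33}{5} \cdot \frac{1}{519}} = \sqrt{-174832 + \frac{22}{865}} = \sqrt{- \frac{151229658}{865}} = \frac{i \sqrt{130813654170}}{865}$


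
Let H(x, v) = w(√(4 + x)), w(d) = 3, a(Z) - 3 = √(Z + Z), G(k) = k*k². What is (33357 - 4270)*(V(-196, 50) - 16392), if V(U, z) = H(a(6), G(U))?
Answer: -476706843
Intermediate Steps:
G(k) = k³
a(Z) = 3 + √2*√Z (a(Z) = 3 + √(Z + Z) = 3 + √(2*Z) = 3 + √2*√Z)
H(x, v) = 3
V(U, z) = 3
(33357 - 4270)*(V(-196, 50) - 16392) = (33357 - 4270)*(3 - 16392) = 29087*(-16389) = -476706843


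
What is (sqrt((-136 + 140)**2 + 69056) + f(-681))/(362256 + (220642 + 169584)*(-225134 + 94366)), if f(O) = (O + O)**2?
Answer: -463761/12757177828 - sqrt(4317)/12757177828 ≈ -3.6358e-5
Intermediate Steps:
f(O) = 4*O**2 (f(O) = (2*O)**2 = 4*O**2)
(sqrt((-136 + 140)**2 + 69056) + f(-681))/(362256 + (220642 + 169584)*(-225134 + 94366)) = (sqrt((-136 + 140)**2 + 69056) + 4*(-681)**2)/(362256 + (220642 + 169584)*(-225134 + 94366)) = (sqrt(4**2 + 69056) + 4*463761)/(362256 + 390226*(-130768)) = (sqrt(16 + 69056) + 1855044)/(362256 - 51029073568) = (sqrt(69072) + 1855044)/(-51028711312) = (4*sqrt(4317) + 1855044)*(-1/51028711312) = (1855044 + 4*sqrt(4317))*(-1/51028711312) = -463761/12757177828 - sqrt(4317)/12757177828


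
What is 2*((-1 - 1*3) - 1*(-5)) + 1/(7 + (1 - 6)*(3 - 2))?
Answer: 5/2 ≈ 2.5000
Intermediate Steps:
2*((-1 - 1*3) - 1*(-5)) + 1/(7 + (1 - 6)*(3 - 2)) = 2*((-1 - 3) + 5) + 1/(7 - 5*1) = 2*(-4 + 5) + 1/(7 - 5) = 2*1 + 1/2 = 2 + 1/2 = 5/2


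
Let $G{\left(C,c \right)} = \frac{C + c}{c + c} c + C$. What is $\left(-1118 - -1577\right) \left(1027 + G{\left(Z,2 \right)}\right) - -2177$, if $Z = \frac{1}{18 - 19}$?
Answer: $\frac{946681}{2} \approx 4.7334 \cdot 10^{5}$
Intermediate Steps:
$Z = -1$ ($Z = \frac{1}{-1} = -1$)
$G{\left(C,c \right)} = \frac{c}{2} + \frac{3 C}{2}$ ($G{\left(C,c \right)} = \frac{C + c}{2 c} c + C = \left(\frac{C}{2} + \frac{c}{2}\right) + C = \frac{c}{2} + \frac{3 C}{2}$)
$\left(-1118 - -1577\right) \left(1027 + G{\left(Z,2 \right)}\right) - -2177 = \left(-1118 - -1577\right) \left(1027 + \left(\frac{1}{2} \cdot 2 + \frac{3}{2} \left(-1\right)\right)\right) - -2177 = \left(-1118 + 1577\right) \left(1027 + \left(1 - \frac{3}{2}\right)\right) + 2177 = 459 \left(1027 - \frac{1}{2}\right) + 2177 = 459 \cdot \frac{2053}{2} + 2177 = \frac{942327}{2} + 2177 = \frac{946681}{2}$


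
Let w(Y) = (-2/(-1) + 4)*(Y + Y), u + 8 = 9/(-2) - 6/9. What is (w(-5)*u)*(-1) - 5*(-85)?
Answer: -365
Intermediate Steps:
u = -79/6 (u = -8 + (9/(-2) - 6/9) = -8 + (9*(-1/2) - 6*1/9) = -8 + (-9/2 - 2/3) = -8 - 31/6 = -79/6 ≈ -13.167)
w(Y) = 12*Y (w(Y) = (-2*(-1) + 4)*(2*Y) = (2 + 4)*(2*Y) = 6*(2*Y) = 12*Y)
(w(-5)*u)*(-1) - 5*(-85) = ((12*(-5))*(-79/6))*(-1) - 5*(-85) = -60*(-79/6)*(-1) - 1*(-425) = 790*(-1) + 425 = -790 + 425 = -365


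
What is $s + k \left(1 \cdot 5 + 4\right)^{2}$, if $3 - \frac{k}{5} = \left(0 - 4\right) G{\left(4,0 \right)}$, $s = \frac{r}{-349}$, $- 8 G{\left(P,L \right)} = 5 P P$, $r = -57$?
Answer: $- \frac{5229708}{349} \approx -14985.0$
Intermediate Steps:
$G{\left(P,L \right)} = - \frac{5 P^{2}}{8}$ ($G{\left(P,L \right)} = - \frac{5 P P}{8} = - \frac{5 P^{2}}{8}$)
$s = \frac{57}{349}$ ($s = - \frac{57}{-349} = \left(-57\right) \left(- \frac{1}{349}\right) = \frac{57}{349} \approx 0.16332$)
$k = -185$ ($k = 15 - 5 \left(0 - 4\right) \left(- \frac{5 \cdot 4^{2}}{8}\right) = 15 - 5 \left(- 4 \left(\left(- \frac{5}{8}\right) 16\right)\right) = 15 - 5 \left(\left(-4\right) \left(-10\right)\right) = 15 - 200 = -185$)
$s + k \left(1 \cdot 5 + 4\right)^{2} = \frac{57}{349} - 185 \left(1 \cdot 5 + 4\right)^{2} = \frac{57}{349} - 185 \left(5 + 4\right)^{2} = \frac{57}{349} - 185 \cdot 9^{2} = \frac{57}{349} - 14985 = - \frac{5229708}{349}$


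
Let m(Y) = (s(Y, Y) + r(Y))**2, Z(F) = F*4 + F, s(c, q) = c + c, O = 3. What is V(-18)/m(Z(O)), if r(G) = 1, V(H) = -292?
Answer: -292/961 ≈ -0.30385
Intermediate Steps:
s(c, q) = 2*c
Z(F) = 5*F (Z(F) = 4*F + F = 5*F)
m(Y) = (1 + 2*Y)**2 (m(Y) = (2*Y + 1)**2 = (1 + 2*Y)**2)
V(-18)/m(Z(O)) = -292/(1 + 2*(5*3))**2 = -292/(1 + 2*15)**2 = -292/(1 + 30)**2 = -292/(31**2) = -292/961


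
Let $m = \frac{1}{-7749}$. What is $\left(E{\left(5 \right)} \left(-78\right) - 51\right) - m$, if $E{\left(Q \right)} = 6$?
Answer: $- \frac{4021730}{7749} \approx -519.0$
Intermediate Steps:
$m = - \frac{1}{7749} \approx -0.00012905$
$\left(E{\left(5 \right)} \left(-78\right) - 51\right) - m = \left(6 \left(-78\right) - 51\right) - - \frac{1}{7749} = \left(-468 - 51\right) + \frac{1}{7749} = -519 + \frac{1}{7749} = - \frac{4021730}{7749}$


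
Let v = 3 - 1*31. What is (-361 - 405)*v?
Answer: 21448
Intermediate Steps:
v = -28 (v = 3 - 31 = -28)
(-361 - 405)*v = (-361 - 405)*(-28) = -766*(-28) = 21448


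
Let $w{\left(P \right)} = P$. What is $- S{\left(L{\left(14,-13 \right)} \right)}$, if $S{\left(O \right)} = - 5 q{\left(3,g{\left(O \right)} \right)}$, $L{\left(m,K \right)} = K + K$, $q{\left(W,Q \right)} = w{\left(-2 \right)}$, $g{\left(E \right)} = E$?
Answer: $-10$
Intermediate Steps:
$q{\left(W,Q \right)} = -2$
$L{\left(m,K \right)} = 2 K$
$S{\left(O \right)} = 10$ ($S{\left(O \right)} = \left(-5\right) \left(-2\right) = 10$)
$- S{\left(L{\left(14,-13 \right)} \right)} = \left(-1\right) 10 = -10$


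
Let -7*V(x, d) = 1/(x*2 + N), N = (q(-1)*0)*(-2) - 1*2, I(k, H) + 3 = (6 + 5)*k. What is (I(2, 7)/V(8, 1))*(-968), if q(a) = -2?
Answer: 1802416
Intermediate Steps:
I(k, H) = -3 + 11*k (I(k, H) = -3 + (6 + 5)*k = -3 + 11*k)
N = -2 (N = -2*0*(-2) - 1*2 = 0*(-2) - 2 = 0 - 2 = -2)
V(x, d) = -1/(7*(-2 + 2*x)) (V(x, d) = -1/(7*(x*2 - 2)) = -1/(7*(2*x - 2)) = -1/(7*(-2 + 2*x)))
(I(2, 7)/V(8, 1))*(-968) = ((-3 + 11*2)/((-1/(-14 + 14*8))))*(-968) = ((-3 + 22)/((-1/(-14 + 112))))*(-968) = (19/((-1/98)))*(-968) = (19/((-1*1/98)))*(-968) = (19/(-1/98))*(-968) = (19*(-98))*(-968) = -1862*(-968) = 1802416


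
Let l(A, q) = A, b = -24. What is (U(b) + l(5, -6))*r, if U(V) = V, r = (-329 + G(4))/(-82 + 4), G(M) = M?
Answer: -475/6 ≈ -79.167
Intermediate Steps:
r = 25/6 (r = (-329 + 4)/(-82 + 4) = -325/(-78) = -325*(-1/78) = 25/6 ≈ 4.1667)
(U(b) + l(5, -6))*r = (-24 + 5)*(25/6) = -19*25/6 = -475/6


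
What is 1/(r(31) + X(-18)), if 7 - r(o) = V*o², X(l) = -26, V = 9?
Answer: -1/8668 ≈ -0.00011537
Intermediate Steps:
r(o) = 7 - 9*o²
1/(r(31) + X(-18)) = 1/((7 - 9*31²) - 26) = 1/((7 - 9*961) - 26) = 1/((7 - 8649) - 26) = 1/(-8642 - 26) = 1/(-8668) = -1/8668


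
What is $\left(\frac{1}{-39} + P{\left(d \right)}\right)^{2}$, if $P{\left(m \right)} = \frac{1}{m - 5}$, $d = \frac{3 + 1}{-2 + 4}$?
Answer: $\frac{196}{1521} \approx 0.12886$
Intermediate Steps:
$d = 2$ ($d = \frac{4}{2} = 4 \cdot \frac{1}{2} = 2$)
$P{\left(m \right)} = \frac{1}{-5 + m}$
$\left(\frac{1}{-39} + P{\left(d \right)}\right)^{2} = \left(\frac{1}{-39} + \frac{1}{-5 + 2}\right)^{2} = \left(- \frac{1}{39} + \frac{1}{-3}\right)^{2} = \left(- \frac{1}{39} - \frac{1}{3}\right)^{2} = \left(- \frac{14}{39}\right)^{2} = \frac{196}{1521}$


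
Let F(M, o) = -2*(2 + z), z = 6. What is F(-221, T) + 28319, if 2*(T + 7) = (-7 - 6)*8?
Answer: 28303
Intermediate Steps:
T = -59 (T = -7 + ((-7 - 6)*8)/2 = -7 + (-13*8)/2 = -7 + (1/2)*(-104) = -7 - 52 = -59)
F(M, o) = -16 (F(M, o) = -2*(2 + 6) = -2*8 = -1*16 = -16)
F(-221, T) + 28319 = -16 + 28319 = 28303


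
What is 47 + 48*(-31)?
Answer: -1441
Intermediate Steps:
47 + 48*(-31) = 47 - 1488 = -1441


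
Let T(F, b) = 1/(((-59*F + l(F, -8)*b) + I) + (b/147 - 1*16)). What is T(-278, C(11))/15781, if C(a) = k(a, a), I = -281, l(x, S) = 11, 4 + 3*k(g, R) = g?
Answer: 63/16037172973 ≈ 3.9284e-9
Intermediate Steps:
k(g, R) = -4/3 + g/3
C(a) = -4/3 + a/3
T(F, b) = 1/(-297 - 59*F + 1618*b/147) (T(F, b) = 1/(((-59*F + 11*b) - 281) + (b/147 - 1*16)) = 1/((-281 - 59*F + 11*b) + (b*(1/147) - 16)) = 1/((-281 - 59*F + 11*b) + (b/147 - 16)) = 1/((-281 - 59*F + 11*b) + (-16 + b/147)) = 1/(-297 - 59*F + 1618*b/147))
T(-278, C(11))/15781 = (147/(-43659 - 8673*(-278) + 1618*(-4/3 + (⅓)*11)))/15781 = (147/(-43659 + 2411094 + 1618*(-4/3 + 11/3)))*(1/15781) = (147/(-43659 + 2411094 + 1618*(7/3)))*(1/15781) = (147/(-43659 + 2411094 + 11326/3))*(1/15781) = (147/(7113631/3))*(1/15781) = (147*(3/7113631))*(1/15781) = (63/1016233)*(1/15781) = 63/16037172973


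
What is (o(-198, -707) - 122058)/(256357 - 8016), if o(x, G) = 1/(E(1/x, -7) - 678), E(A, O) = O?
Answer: -83609731/170113585 ≈ -0.49149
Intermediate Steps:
o(x, G) = -1/685 (o(x, G) = 1/(-7 - 678) = 1/(-685) = -1/685)
(o(-198, -707) - 122058)/(256357 - 8016) = (-1/685 - 122058)/(256357 - 8016) = -83609731/685/248341 = -83609731/685*1/248341 = -83609731/170113585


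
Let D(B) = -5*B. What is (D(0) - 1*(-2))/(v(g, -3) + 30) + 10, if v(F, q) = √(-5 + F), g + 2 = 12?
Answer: 1802/179 - 2*√5/895 ≈ 10.062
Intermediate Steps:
g = 10 (g = -2 + 12 = 10)
(D(0) - 1*(-2))/(v(g, -3) + 30) + 10 = (-5*0 - 1*(-2))/(√(-5 + 10) + 30) + 10 = (0 + 2)/(√5 + 30) + 10 = 2/(30 + √5) + 10 = 10 + 2/(30 + √5)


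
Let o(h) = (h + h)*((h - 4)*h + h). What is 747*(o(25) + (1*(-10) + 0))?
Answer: 20535030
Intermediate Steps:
o(h) = 2*h*(h + h*(-4 + h)) (o(h) = (2*h)*((-4 + h)*h + h) = (2*h)*(h*(-4 + h) + h) = (2*h)*(h + h*(-4 + h)) = 2*h*(h + h*(-4 + h)))
747*(o(25) + (1*(-10) + 0)) = 747*(2*25**2*(-3 + 25) + (1*(-10) + 0)) = 747*(2*625*22 + (-10 + 0)) = 747*(27500 - 10) = 747*27490 = 20535030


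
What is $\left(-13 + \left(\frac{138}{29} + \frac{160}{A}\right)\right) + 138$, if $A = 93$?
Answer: $\frac{354599}{2697} \approx 131.48$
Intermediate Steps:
$\left(-13 + \left(\frac{138}{29} + \frac{160}{A}\right)\right) + 138 = \left(-13 + \left(\frac{138}{29} + \frac{160}{93}\right)\right) + 138 = \left(-13 + \frac{17474}{2697}\right) + 138 = - \frac{17587}{2697} + 138 = \frac{354599}{2697}$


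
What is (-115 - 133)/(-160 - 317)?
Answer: 248/477 ≈ 0.51992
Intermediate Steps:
(-115 - 133)/(-160 - 317) = -248/(-477) = -248*(-1/477) = 248/477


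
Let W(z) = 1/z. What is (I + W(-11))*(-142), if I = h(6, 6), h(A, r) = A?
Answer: -9230/11 ≈ -839.09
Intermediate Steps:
I = 6
(I + W(-11))*(-142) = (6 + 1/(-11))*(-142) = (6 - 1/11)*(-142) = (65/11)*(-142) = -9230/11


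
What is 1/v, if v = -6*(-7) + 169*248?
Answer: 1/41954 ≈ 2.3836e-5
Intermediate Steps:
v = 41954 (v = 42 + 41912 = 41954)
1/v = 1/41954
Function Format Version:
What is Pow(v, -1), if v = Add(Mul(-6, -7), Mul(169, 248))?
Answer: Rational(1, 41954) ≈ 2.3836e-5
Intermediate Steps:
v = 41954 (v = Add(42, 41912) = 41954)
Pow(v, -1) = Pow(41954, -1) = Rational(1, 41954)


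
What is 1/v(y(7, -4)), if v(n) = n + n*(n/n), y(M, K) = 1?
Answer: ½ ≈ 0.50000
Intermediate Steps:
v(n) = 2*n (v(n) = n + n*1 = n + n = 2*n)
1/v(y(7, -4)) = 1/(2*1) = 1/2 = ½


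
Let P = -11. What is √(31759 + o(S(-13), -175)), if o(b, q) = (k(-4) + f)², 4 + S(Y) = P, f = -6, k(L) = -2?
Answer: 11*√263 ≈ 178.39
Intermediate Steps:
S(Y) = -15 (S(Y) = -4 - 11 = -15)
o(b, q) = 64 (o(b, q) = (-2 - 6)² = (-8)² = 64)
√(31759 + o(S(-13), -175)) = √(31759 + 64) = √31823 = 11*√263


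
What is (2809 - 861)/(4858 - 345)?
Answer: 1948/4513 ≈ 0.43164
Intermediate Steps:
(2809 - 861)/(4858 - 345) = 1948/4513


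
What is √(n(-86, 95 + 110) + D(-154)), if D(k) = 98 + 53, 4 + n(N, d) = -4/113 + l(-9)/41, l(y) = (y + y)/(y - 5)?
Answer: √154605906406/32431 ≈ 12.124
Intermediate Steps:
l(y) = 2*y/(-5 + y) (l(y) = (2*y)/(-5 + y) = 2*y/(-5 + y))
n(N, d) = -129855/32431 (n(N, d) = -4 + (-4/113 + (2*(-9)/(-5 - 9))/41) = -4 + (-4*1/113 + (2*(-9)/(-14))*(1/41)) = -4 + (-4/113 + (2*(-9)*(-1/14))*(1/41)) = -4 + (-4/113 + (9/7)*(1/41)) = -4 + (-4/113 + 9/287) = -4 - 131/32431 = -129855/32431)
D(k) = 151
√(n(-86, 95 + 110) + D(-154)) = √(-129855/32431 + 151) = √(4767226/32431) = √154605906406/32431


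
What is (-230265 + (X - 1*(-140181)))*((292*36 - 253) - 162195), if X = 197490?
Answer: -16318838016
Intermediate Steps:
(-230265 + (X - 1*(-140181)))*((292*36 - 253) - 162195) = (-230265 + (197490 - 1*(-140181)))*((292*36 - 253) - 162195) = (-230265 + (197490 + 140181))*((10512 - 253) - 162195) = (-230265 + 337671)*(10259 - 162195) = 107406*(-151936) = -16318838016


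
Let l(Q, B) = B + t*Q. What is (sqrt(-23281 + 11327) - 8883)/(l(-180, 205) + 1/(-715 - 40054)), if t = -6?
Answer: -362151027/52388164 + 40769*I*sqrt(11954)/52388164 ≈ -6.9128 + 0.085085*I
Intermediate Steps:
l(Q, B) = B - 6*Q
(sqrt(-23281 + 11327) - 8883)/(l(-180, 205) + 1/(-715 - 40054)) = (sqrt(-23281 + 11327) - 8883)/((205 - 6*(-180)) + 1/(-715 - 40054)) = (sqrt(-11954) - 8883)/((205 + 1080) + 1/(-40769)) = (I*sqrt(11954) - 8883)/(1285 - 1/40769) = (-8883 + I*sqrt(11954))/(52388164/40769) = (-8883 + I*sqrt(11954))*(40769/52388164) = -362151027/52388164 + 40769*I*sqrt(11954)/52388164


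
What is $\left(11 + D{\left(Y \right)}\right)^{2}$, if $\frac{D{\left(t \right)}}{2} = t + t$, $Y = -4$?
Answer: $25$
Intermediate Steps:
$D{\left(t \right)} = 4 t$ ($D{\left(t \right)} = 2 \left(t + t\right) = 2 \cdot 2 t = 4 t$)
$\left(11 + D{\left(Y \right)}\right)^{2} = \left(11 + 4 \left(-4\right)\right)^{2} = \left(11 - 16\right)^{2} = \left(-5\right)^{2} = 25$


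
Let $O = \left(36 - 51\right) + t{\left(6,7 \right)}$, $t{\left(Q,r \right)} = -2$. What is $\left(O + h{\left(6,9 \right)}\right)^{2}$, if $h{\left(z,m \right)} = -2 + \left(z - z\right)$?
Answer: $361$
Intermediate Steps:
$h{\left(z,m \right)} = -2$ ($h{\left(z,m \right)} = -2 + 0 = -2$)
$O = -17$ ($O = \left(36 - 51\right) - 2 = -15 - 2 = -17$)
$\left(O + h{\left(6,9 \right)}\right)^{2} = \left(-17 - 2\right)^{2} = \left(-19\right)^{2} = 361$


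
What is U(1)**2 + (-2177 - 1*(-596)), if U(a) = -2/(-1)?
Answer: -1577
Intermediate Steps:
U(a) = 2 (U(a) = -2*(-1) = 2)
U(1)**2 + (-2177 - 1*(-596)) = 2**2 + (-2177 - 1*(-596)) = 4 + (-2177 + 596) = 4 - 1581 = -1577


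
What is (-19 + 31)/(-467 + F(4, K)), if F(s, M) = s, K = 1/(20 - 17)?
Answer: -12/463 ≈ -0.025918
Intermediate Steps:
K = ⅓ (K = 1/3 = ⅓ ≈ 0.33333)
(-19 + 31)/(-467 + F(4, K)) = (-19 + 31)/(-467 + 4) = 12/(-463) = 12*(-1/463) = -12/463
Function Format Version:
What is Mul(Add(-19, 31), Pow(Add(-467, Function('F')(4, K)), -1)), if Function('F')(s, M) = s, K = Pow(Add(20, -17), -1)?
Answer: Rational(-12, 463) ≈ -0.025918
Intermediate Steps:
K = Rational(1, 3) (K = Pow(3, -1) = Rational(1, 3) ≈ 0.33333)
Mul(Add(-19, 31), Pow(Add(-467, Function('F')(4, K)), -1)) = Mul(Add(-19, 31), Pow(Add(-467, 4), -1)) = Mul(12, Pow(-463, -1)) = Mul(12, Rational(-1, 463)) = Rational(-12, 463)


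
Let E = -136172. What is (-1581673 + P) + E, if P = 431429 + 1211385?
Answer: -75031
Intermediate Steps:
P = 1642814
(-1581673 + P) + E = (-1581673 + 1642814) - 136172 = 61141 - 136172 = -75031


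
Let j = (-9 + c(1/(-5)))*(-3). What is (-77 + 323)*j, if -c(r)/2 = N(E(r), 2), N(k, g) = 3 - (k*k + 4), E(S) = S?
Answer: 127674/25 ≈ 5107.0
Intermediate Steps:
N(k, g) = -1 - k² (N(k, g) = 3 - (k² + 4) = 3 - (4 + k²) = 3 + (-4 - k²) = -1 - k²)
c(r) = 2 + 2*r² (c(r) = -2*(-1 - r²) = 2 + 2*r²)
j = 519/25 (j = (-9 + (2 + 2*(1/(-5))²))*(-3) = (-9 + (2 + 2*(-⅕)²))*(-3) = (-9 + (2 + 2*(1/25)))*(-3) = (-9 + (2 + 2/25))*(-3) = (-9 + 52/25)*(-3) = -173/25*(-3) = 519/25 ≈ 20.760)
(-77 + 323)*j = (-77 + 323)*(519/25) = 246*(519/25) = 127674/25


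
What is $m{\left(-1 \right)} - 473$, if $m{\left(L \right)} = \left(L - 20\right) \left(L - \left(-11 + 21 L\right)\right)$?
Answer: $-1124$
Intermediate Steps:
$m{\left(L \right)} = \left(-20 + L\right) \left(11 - 20 L\right)$ ($m{\left(L \right)} = \left(-20 + L\right) \left(L - \left(-11 + 21 L\right)\right) = \left(-20 + L\right) \left(11 - 20 L\right)$)
$m{\left(-1 \right)} - 473 = \left(-220 - 20 \left(-1\right)^{2} + 411 \left(-1\right)\right) - 473 = \left(-220 - 20 - 411\right) - 473 = -651 - 473 = -1124$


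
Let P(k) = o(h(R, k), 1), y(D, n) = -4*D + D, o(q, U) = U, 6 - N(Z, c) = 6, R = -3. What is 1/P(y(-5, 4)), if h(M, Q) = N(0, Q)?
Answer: 1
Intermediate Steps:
N(Z, c) = 0 (N(Z, c) = 6 - 1*6 = 6 - 6 = 0)
h(M, Q) = 0
y(D, n) = -3*D
P(k) = 1
1/P(y(-5, 4)) = 1/1 = 1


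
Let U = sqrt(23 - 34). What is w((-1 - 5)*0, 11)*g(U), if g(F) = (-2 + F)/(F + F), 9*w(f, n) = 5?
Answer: 5/18 + 5*I*sqrt(11)/99 ≈ 0.27778 + 0.16751*I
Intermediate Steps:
w(f, n) = 5/9 (w(f, n) = (1/9)*5 = 5/9)
U = I*sqrt(11) (U = sqrt(-11) = I*sqrt(11) ≈ 3.3166*I)
g(F) = (-2 + F)/(2*F) (g(F) = (-2 + F)/((2*F)) = (-2 + F)*(1/(2*F)) = (-2 + F)/(2*F))
w((-1 - 5)*0, 11)*g(U) = 5*((-2 + I*sqrt(11))/(2*((I*sqrt(11)))))/9 = 5*((-I*sqrt(11)/11)*(-2 + I*sqrt(11))/2)/9 = 5*(-I*sqrt(11)*(-2 + I*sqrt(11))/22)/9 = -5*I*sqrt(11)*(-2 + I*sqrt(11))/198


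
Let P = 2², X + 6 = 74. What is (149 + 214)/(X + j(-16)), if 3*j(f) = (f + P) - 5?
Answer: 99/17 ≈ 5.8235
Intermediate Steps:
X = 68 (X = -6 + 74 = 68)
P = 4
j(f) = -⅓ + f/3 (j(f) = ((f + 4) - 5)/3 = ((4 + f) - 5)/3 = (-1 + f)/3 = -⅓ + f/3)
(149 + 214)/(X + j(-16)) = (149 + 214)/(68 + (-⅓ + (⅓)*(-16))) = 363/(68 + (-⅓ - 16/3)) = 363/(68 - 17/3) = 363/(187/3) = 363*(3/187) = 99/17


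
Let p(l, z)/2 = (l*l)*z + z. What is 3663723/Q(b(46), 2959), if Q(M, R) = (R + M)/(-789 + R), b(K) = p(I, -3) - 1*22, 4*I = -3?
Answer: 21200743760/7807 ≈ 2.7156e+6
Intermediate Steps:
I = -¾ (I = (¼)*(-3) = -¾ ≈ -0.75000)
p(l, z) = 2*z + 2*z*l² (p(l, z) = 2*((l*l)*z + z) = 2*(l²*z + z) = 2*(z*l² + z) = 2*(z + z*l²) = 2*z + 2*z*l²)
b(K) = -251/8 (b(K) = 2*(-3)*(1 + (-¾)²) - 1*22 = 2*(-3)*(1 + 9/16) - 22 = 2*(-3)*(25/16) - 22 = -75/8 - 22 = -251/8)
Q(M, R) = (M + R)/(-789 + R)
3663723/Q(b(46), 2959) = 3663723/(((-251/8 + 2959)/(-789 + 2959))) = 3663723/(((23421/8)/2170)) = 3663723/(((1/2170)*(23421/8))) = 3663723/(23421/17360) = 3663723*(17360/23421) = 21200743760/7807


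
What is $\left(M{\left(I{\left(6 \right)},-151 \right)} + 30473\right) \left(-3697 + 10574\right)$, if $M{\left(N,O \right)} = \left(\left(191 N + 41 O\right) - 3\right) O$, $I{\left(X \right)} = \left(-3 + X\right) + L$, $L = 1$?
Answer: $5848221431$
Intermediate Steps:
$I{\left(X \right)} = -2 + X$ ($I{\left(X \right)} = \left(-3 + X\right) + 1 = -2 + X$)
$M{\left(N,O \right)} = O \left(-3 + 41 O + 191 N\right)$ ($M{\left(N,O \right)} = \left(\left(41 O + 191 N\right) - 3\right) O = \left(-3 + 41 O + 191 N\right) O = O \left(-3 + 41 O + 191 N\right)$)
$\left(M{\left(I{\left(6 \right)},-151 \right)} + 30473\right) \left(-3697 + 10574\right) = \left(- 151 \left(-3 + 41 \left(-151\right) + 191 \left(-2 + 6\right)\right) + 30473\right) \left(-3697 + 10574\right) = \left(- 151 \left(-3 - 6191 + 191 \cdot 4\right) + 30473\right) 6877 = \left(- 151 \left(-3 - 6191 + 764\right) + 30473\right) 6877 = \left(\left(-151\right) \left(-5430\right) + 30473\right) 6877 = \left(819930 + 30473\right) 6877 = 850403 \cdot 6877 = 5848221431$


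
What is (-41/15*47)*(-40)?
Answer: 15416/3 ≈ 5138.7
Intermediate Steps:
(-41/15*47)*(-40) = (-41*1/15*47)*(-40) = -41/15*47*(-40) = -1927/15*(-40) = 15416/3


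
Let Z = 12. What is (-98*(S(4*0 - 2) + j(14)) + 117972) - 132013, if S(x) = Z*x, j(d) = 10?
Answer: -12669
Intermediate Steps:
S(x) = 12*x
(-98*(S(4*0 - 2) + j(14)) + 117972) - 132013 = (-98*(12*(4*0 - 2) + 10) + 117972) - 132013 = (-98*(12*(0 - 2) + 10) + 117972) - 132013 = (-98*(12*(-2) + 10) + 117972) - 132013 = (-98*(-24 + 10) + 117972) - 132013 = (-98*(-14) + 117972) - 132013 = (1372 + 117972) - 132013 = 119344 - 132013 = -12669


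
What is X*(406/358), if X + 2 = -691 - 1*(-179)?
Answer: -104342/179 ≈ -582.92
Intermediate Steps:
X = -514 (X = -2 + (-691 - 1*(-179)) = -2 + (-691 + 179) = -2 - 512 = -514)
X*(406/358) = -208684/358 = -514*203/179 = -104342/179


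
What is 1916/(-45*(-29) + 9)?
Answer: 958/657 ≈ 1.4581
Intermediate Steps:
1916/(-45*(-29) + 9) = 1916/(1305 + 9) = 1916/1314 = 1916*(1/1314) = 958/657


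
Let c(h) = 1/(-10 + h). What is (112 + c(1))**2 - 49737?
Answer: -3014648/81 ≈ -37218.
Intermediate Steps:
(112 + c(1))**2 - 49737 = (112 + 1/(-10 + 1))**2 - 49737 = (112 + 1/(-9))**2 - 49737 = (112 - 1/9)**2 - 49737 = (1007/9)**2 - 49737 = 1014049/81 - 49737 = -3014648/81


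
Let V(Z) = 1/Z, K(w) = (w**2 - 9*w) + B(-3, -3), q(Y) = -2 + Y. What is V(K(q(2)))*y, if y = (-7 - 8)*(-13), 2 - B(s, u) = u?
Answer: 39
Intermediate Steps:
B(s, u) = 2 - u
K(w) = 5 + w**2 - 9*w (K(w) = (w**2 - 9*w) + (2 - 1*(-3)) = (w**2 - 9*w) + (2 + 3) = (w**2 - 9*w) + 5 = 5 + w**2 - 9*w)
y = 195 (y = -15*(-13) = 195)
V(K(q(2)))*y = 195/(5 + (-2 + 2)**2 - 9*(-2 + 2)) = 195/(5 + 0**2 - 9*0) = 195/(5 + 0 + 0) = 195/5 = (1/5)*195 = 39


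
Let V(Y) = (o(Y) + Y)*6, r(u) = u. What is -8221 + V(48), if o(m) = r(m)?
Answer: -7645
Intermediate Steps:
o(m) = m
V(Y) = 12*Y (V(Y) = (Y + Y)*6 = (2*Y)*6 = 12*Y)
-8221 + V(48) = -8221 + 12*48 = -8221 + 576 = -7645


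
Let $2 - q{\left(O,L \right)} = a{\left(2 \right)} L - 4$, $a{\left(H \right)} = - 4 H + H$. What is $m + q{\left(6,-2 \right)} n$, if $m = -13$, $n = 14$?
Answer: $-97$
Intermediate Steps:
$a{\left(H \right)} = - 3 H$
$q{\left(O,L \right)} = 6 + 6 L$ ($q{\left(O,L \right)} = 2 - \left(\left(-3\right) 2 L - 4\right) = 2 - \left(- 6 L - 4\right) = 2 - \left(-4 - 6 L\right) = 2 + \left(4 + 6 L\right) = 6 + 6 L$)
$m + q{\left(6,-2 \right)} n = -13 + \left(6 + 6 \left(-2\right)\right) 14 = -13 + \left(6 - 12\right) 14 = -13 - 84 = -97$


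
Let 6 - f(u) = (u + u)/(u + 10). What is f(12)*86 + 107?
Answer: 5821/11 ≈ 529.18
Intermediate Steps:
f(u) = 6 - 2*u/(10 + u) (f(u) = 6 - (u + u)/(u + 10) = 6 - 2*u/(10 + u))
f(12)*86 + 107 = (4*(15 + 12)/(10 + 12))*86 + 107 = (4*27/22)*86 + 107 = (4*(1/22)*27)*86 + 107 = (54/11)*86 + 107 = 4644/11 + 107 = 5821/11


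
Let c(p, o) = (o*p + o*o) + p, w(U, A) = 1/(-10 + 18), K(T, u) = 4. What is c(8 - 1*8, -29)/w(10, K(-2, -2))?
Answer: 6728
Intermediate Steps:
w(U, A) = 1/8
c(p, o) = p + o**2 + o*p (c(p, o) = (o*p + o**2) + p = (o**2 + o*p) + p = p + o**2 + o*p)
c(8 - 1*8, -29)/w(10, K(-2, -2)) = ((8 - 1*8) + (-29)**2 - 29*(8 - 1*8))/(1/8) = ((8 - 8) + 841 - 29*(8 - 8))*8 = (0 + 841 - 29*0)*8 = (0 + 841 + 0)*8 = 841*8 = 6728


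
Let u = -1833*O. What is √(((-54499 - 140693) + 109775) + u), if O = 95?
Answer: 4*I*√16222 ≈ 509.46*I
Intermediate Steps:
u = -174135 (u = -1833*95 = -174135)
√(((-54499 - 140693) + 109775) + u) = √(((-54499 - 140693) + 109775) - 174135) = √((-195192 + 109775) - 174135) = √(-85417 - 174135) = √(-259552) = 4*I*√16222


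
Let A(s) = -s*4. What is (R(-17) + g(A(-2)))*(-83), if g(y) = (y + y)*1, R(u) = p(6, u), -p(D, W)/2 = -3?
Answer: -1826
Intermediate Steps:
p(D, W) = 6 (p(D, W) = -2*(-3) = 6)
A(s) = -4*s
R(u) = 6
g(y) = 2*y (g(y) = (2*y)*1 = 2*y)
(R(-17) + g(A(-2)))*(-83) = (6 + 2*(-4*(-2)))*(-83) = (6 + 2*8)*(-83) = (6 + 16)*(-83) = 22*(-83) = -1826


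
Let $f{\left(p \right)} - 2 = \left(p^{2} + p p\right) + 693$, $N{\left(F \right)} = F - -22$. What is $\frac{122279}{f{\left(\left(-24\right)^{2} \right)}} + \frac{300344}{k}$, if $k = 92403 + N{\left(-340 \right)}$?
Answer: $\frac{210762662683}{61167184995} \approx 3.4457$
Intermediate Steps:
$N{\left(F \right)} = 22 + F$ ($N{\left(F \right)} = F + 22 = 22 + F$)
$f{\left(p \right)} = 695 + 2 p^{2}$ ($f{\left(p \right)} = 2 + \left(\left(p^{2} + p p\right) + 693\right) = 2 + \left(\left(p^{2} + p^{2}\right) + 693\right) = 2 + \left(2 p^{2} + 693\right) = 2 + \left(693 + 2 p^{2}\right) = 695 + 2 p^{2}$)
$k = 92085$ ($k = 92403 + \left(22 - 340\right) = 92403 - 318 = 92085$)
$\frac{122279}{f{\left(\left(-24\right)^{2} \right)}} + \frac{300344}{k} = \frac{122279}{695 + 2 \left(\left(-24\right)^{2}\right)^{2}} + \frac{300344}{92085} = \frac{122279}{695 + 2 \cdot 576^{2}} + 300344 \cdot \frac{1}{92085} = \frac{122279}{695 + 2 \cdot 331776} + \frac{300344}{92085} = \frac{122279}{695 + 663552} + \frac{300344}{92085} = \frac{122279}{664247} + \frac{300344}{92085} = \frac{210762662683}{61167184995}$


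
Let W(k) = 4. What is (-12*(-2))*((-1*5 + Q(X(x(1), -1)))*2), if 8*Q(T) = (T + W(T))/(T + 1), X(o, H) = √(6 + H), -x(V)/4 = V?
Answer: -477/2 + 9*√5/2 ≈ -228.44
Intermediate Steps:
x(V) = -4*V
Q(T) = (4 + T)/(8*(1 + T)) (Q(T) = ((T + 4)/(T + 1))/8 = ((4 + T)/(1 + T))/8 = (4 + T)/(8*(1 + T)))
(-12*(-2))*((-1*5 + Q(X(x(1), -1)))*2) = (-12*(-2))*((-1*5 + (4 + √(6 - 1))/(8*(1 + √(6 - 1))))*2) = 24*((-5 + (4 + √5)/(8*(1 + √5)))*2) = 24*(-10 + (4 + √5)/(4*(1 + √5))) = -240 + 6*(4 + √5)/(1 + √5)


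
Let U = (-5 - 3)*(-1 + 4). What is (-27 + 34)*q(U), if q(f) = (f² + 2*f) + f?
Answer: 3528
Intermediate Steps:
U = -24 (U = -8*3 = -24)
q(f) = f² + 3*f
(-27 + 34)*q(U) = (-27 + 34)*(-24*(3 - 24)) = 7*(-24*(-21)) = 7*504 = 3528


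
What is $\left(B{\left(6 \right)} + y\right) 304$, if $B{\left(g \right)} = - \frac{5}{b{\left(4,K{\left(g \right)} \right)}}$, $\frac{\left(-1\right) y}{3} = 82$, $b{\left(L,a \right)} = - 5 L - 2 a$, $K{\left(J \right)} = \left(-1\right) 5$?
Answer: $-74632$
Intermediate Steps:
$K{\left(J \right)} = -5$
$y = -246$ ($y = \left(-3\right) 82 = -246$)
$B{\left(g \right)} = \frac{1}{2}$ ($B{\left(g \right)} = - \frac{5}{\left(-5\right) 4 - -10} = - \frac{5}{-20 + 10} = - \frac{5}{-10} = \left(-5\right) \left(- \frac{1}{10}\right) = \frac{1}{2}$)
$\left(B{\left(6 \right)} + y\right) 304 = \left(\frac{1}{2} - 246\right) 304 = \left(- \frac{491}{2}\right) 304 = -74632$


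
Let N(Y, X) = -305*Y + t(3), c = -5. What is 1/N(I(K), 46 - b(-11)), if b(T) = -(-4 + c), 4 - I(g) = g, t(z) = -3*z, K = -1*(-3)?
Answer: -1/314 ≈ -0.0031847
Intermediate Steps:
K = 3
I(g) = 4 - g
b(T) = 9 (b(T) = -(-4 - 5) = -1*(-9) = 9)
N(Y, X) = -9 - 305*Y (N(Y, X) = -305*Y - 3*3 = -305*Y - 9 = -9 - 305*Y)
1/N(I(K), 46 - b(-11)) = 1/(-9 - 305*(4 - 1*3)) = 1/(-9 - 305*(4 - 3)) = 1/(-9 - 305*1) = 1/(-9 - 305) = 1/(-314) = -1/314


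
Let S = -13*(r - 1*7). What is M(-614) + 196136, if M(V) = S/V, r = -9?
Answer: 60213648/307 ≈ 1.9614e+5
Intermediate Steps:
S = 208 (S = -13*(-9 - 1*7) = -13*(-9 - 7) = -13*(-16) = 208)
M(V) = 208/V
M(-614) + 196136 = 208/(-614) + 196136 = 208*(-1/614) + 196136 = -104/307 + 196136 = 60213648/307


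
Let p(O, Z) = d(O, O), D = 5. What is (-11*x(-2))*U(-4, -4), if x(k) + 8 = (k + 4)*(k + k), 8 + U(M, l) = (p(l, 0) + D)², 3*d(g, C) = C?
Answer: 8624/9 ≈ 958.22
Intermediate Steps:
d(g, C) = C/3
p(O, Z) = O/3
U(M, l) = -8 + (5 + l/3)² (U(M, l) = -8 + (l/3 + 5)² = -8 + (5 + l/3)²)
x(k) = -8 + 2*k*(4 + k) (x(k) = -8 + (k + 4)*(k + k) = -8 + (4 + k)*(2*k) = -8 + 2*k*(4 + k))
(-11*x(-2))*U(-4, -4) = (-11*(-8 + 2*(-2)² + 8*(-2)))*(-8 + (15 - 4)²/9) = (-11*(-8 + 2*4 - 16))*(-8 + (⅑)*11²) = (-11*(-8 + 8 - 16))*(-8 + (⅑)*121) = (-11*(-16))*(-8 + 121/9) = 176*(49/9) = 8624/9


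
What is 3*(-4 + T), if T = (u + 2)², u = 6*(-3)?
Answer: 756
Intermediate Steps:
u = -18
T = 256 (T = (-18 + 2)² = (-16)² = 256)
3*(-4 + T) = 3*(-4 + 256) = 3*252 = 756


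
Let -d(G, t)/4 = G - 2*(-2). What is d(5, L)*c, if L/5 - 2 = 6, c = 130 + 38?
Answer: -6048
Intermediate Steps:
c = 168
L = 40 (L = 10 + 5*6 = 10 + 30 = 40)
d(G, t) = -16 - 4*G (d(G, t) = -4*(G - 2*(-2)) = -4*(G + 4) = -4*(4 + G) = -16 - 4*G)
d(5, L)*c = (-16 - 4*5)*168 = (-16 - 20)*168 = -36*168 = -6048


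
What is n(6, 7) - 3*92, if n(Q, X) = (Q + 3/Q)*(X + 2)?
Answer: -435/2 ≈ -217.50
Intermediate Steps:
n(Q, X) = (2 + X)*(Q + 3/Q) (n(Q, X) = (Q + 3/Q)*(2 + X) = (2 + X)*(Q + 3/Q))
n(6, 7) - 3*92 = (6 + 3*7 + 6**2*(2 + 7))/6 - 3*92 = (6 + 21 + 36*9)/6 - 276 = (6 + 21 + 324)/6 - 276 = (1/6)*351 - 276 = 117/2 - 276 = -435/2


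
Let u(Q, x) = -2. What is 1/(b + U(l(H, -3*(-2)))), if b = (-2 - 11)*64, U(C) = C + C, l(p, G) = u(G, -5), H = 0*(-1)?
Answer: -1/836 ≈ -0.0011962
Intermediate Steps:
H = 0
l(p, G) = -2
U(C) = 2*C
b = -832 (b = -13*64 = -832)
1/(b + U(l(H, -3*(-2)))) = 1/(-832 + 2*(-2)) = 1/(-832 - 4) = 1/(-836) = -1/836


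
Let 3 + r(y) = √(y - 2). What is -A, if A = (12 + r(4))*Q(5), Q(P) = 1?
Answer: -9 - √2 ≈ -10.414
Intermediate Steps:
r(y) = -3 + √(-2 + y) (r(y) = -3 + √(y - 2) = -3 + √(-2 + y))
A = 9 + √2 (A = (12 + (-3 + √(-2 + 4)))*1 = (12 + (-3 + √2))*1 = (9 + √2)*1 = 9 + √2 ≈ 10.414)
-A = -(9 + √2) = -9 - √2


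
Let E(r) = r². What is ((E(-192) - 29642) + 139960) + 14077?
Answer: 161259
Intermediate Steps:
((E(-192) - 29642) + 139960) + 14077 = (((-192)² - 29642) + 139960) + 14077 = ((36864 - 29642) + 139960) + 14077 = (7222 + 139960) + 14077 = 147182 + 14077 = 161259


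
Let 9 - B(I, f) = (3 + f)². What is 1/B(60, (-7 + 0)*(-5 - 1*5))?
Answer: -1/5320 ≈ -0.00018797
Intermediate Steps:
B(I, f) = 9 - (3 + f)²
1/B(60, (-7 + 0)*(-5 - 1*5)) = 1/(9 - (3 + (-7 + 0)*(-5 - 1*5))²) = 1/(9 - (3 - 7*(-5 - 5))²) = 1/(9 - (3 - 7*(-10))²) = 1/(9 - (3 + 70)²) = 1/(9 - 1*73²) = 1/(9 - 1*5329) = 1/(9 - 5329) = 1/(-5320) = -1/5320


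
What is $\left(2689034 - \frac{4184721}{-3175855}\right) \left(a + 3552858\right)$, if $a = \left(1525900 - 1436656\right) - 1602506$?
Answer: $\frac{17418121813485088436}{3175855} \approx 5.4845 \cdot 10^{12}$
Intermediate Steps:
$a = -1513262$ ($a = 89244 - 1602506 = -1513262$)
$\left(2689034 - \frac{4184721}{-3175855}\right) \left(a + 3552858\right) = \left(2689034 - \frac{4184721}{-3175855}\right) \left(-1513262 + 3552858\right) = \left(2689034 - - \frac{4184721}{3175855}\right) 2039596 = \left(2689034 + \frac{4184721}{3175855}\right) 2039596 = \frac{8539986258791}{3175855} \cdot 2039596 = \frac{17418121813485088436}{3175855}$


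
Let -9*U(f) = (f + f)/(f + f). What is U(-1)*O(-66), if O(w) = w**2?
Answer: -484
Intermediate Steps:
U(f) = -1/9 (U(f) = -(f + f)/(9*(f + f)) = -2*f/(9*(2*f)) = -2*f*1/(2*f)/9 = -1/9*1 = -1/9)
U(-1)*O(-66) = -1/9*(-66)**2 = -1/9*4356 = -484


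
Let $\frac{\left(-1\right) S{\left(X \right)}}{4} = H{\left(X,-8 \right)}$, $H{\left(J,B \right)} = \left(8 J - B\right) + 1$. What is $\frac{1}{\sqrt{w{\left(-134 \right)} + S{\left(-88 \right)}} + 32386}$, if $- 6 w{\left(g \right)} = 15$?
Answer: $\frac{64772}{2097700437} - \frac{\sqrt{11110}}{2097700437} \approx 3.0827 \cdot 10^{-5}$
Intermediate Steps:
$w{\left(g \right)} = - \frac{5}{2}$ ($w{\left(g \right)} = \left(- \frac{1}{6}\right) 15 = - \frac{5}{2}$)
$H{\left(J,B \right)} = 1 - B + 8 J$ ($H{\left(J,B \right)} = \left(- B + 8 J\right) + 1 = 1 - B + 8 J$)
$S{\left(X \right)} = -36 - 32 X$ ($S{\left(X \right)} = - 4 \left(1 - -8 + 8 X\right) = - 4 \left(1 + 8 + 8 X\right) = - 4 \left(9 + 8 X\right) = -36 - 32 X$)
$\frac{1}{\sqrt{w{\left(-134 \right)} + S{\left(-88 \right)}} + 32386} = \frac{1}{\sqrt{- \frac{5}{2} - -2780} + 32386} = \frac{1}{\sqrt{- \frac{5}{2} + \left(-36 + 2816\right)} + 32386} = \frac{1}{\sqrt{- \frac{5}{2} + 2780} + 32386} = \frac{1}{\sqrt{\frac{5555}{2}} + 32386} = \frac{1}{\frac{\sqrt{11110}}{2} + 32386} = \frac{1}{32386 + \frac{\sqrt{11110}}{2}}$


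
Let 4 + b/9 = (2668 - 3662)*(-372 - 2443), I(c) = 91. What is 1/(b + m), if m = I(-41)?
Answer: 1/25183045 ≈ 3.9709e-8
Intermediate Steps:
m = 91
b = 25182954 (b = -36 + 9*((2668 - 3662)*(-372 - 2443)) = -36 + 9*(-994*(-2815)) = -36 + 9*2798110 = -36 + 25182990 = 25182954)
1/(b + m) = 1/(25182954 + 91) = 1/25183045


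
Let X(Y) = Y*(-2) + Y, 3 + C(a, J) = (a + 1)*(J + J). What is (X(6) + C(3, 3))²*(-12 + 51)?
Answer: 8775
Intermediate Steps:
C(a, J) = -3 + 2*J*(1 + a) (C(a, J) = -3 + (a + 1)*(J + J) = -3 + (1 + a)*(2*J) = -3 + 2*J*(1 + a))
X(Y) = -Y (X(Y) = -2*Y + Y = -Y)
(X(6) + C(3, 3))²*(-12 + 51) = (-1*6 + (-3 + 2*3 + 2*3*3))²*(-12 + 51) = (-6 + (-3 + 6 + 18))²*39 = (-6 + 21)²*39 = 15²*39 = 225*39 = 8775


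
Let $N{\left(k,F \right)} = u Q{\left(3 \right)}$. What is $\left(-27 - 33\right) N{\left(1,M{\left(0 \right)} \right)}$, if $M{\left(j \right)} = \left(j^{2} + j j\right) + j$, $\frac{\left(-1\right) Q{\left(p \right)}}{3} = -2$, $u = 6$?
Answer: $-2160$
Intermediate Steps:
$Q{\left(p \right)} = 6$ ($Q{\left(p \right)} = \left(-3\right) \left(-2\right) = 6$)
$M{\left(j \right)} = j + 2 j^{2}$ ($M{\left(j \right)} = \left(j^{2} + j^{2}\right) + j = 2 j^{2} + j = j + 2 j^{2}$)
$N{\left(k,F \right)} = 36$ ($N{\left(k,F \right)} = 6 \cdot 6 = 36$)
$\left(-27 - 33\right) N{\left(1,M{\left(0 \right)} \right)} = \left(-27 - 33\right) 36 = \left(-60\right) 36 = -2160$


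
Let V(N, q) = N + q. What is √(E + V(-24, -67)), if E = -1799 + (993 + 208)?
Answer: I*√689 ≈ 26.249*I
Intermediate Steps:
E = -598 (E = -1799 + 1201 = -598)
√(E + V(-24, -67)) = √(-598 + (-24 - 67)) = √(-598 - 91) = √(-689) = I*√689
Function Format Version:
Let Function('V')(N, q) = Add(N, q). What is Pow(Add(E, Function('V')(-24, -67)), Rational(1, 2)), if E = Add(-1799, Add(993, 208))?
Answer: Mul(I, Pow(689, Rational(1, 2))) ≈ Mul(26.249, I)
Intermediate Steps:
E = -598 (E = Add(-1799, 1201) = -598)
Pow(Add(E, Function('V')(-24, -67)), Rational(1, 2)) = Pow(Add(-598, Add(-24, -67)), Rational(1, 2)) = Pow(Add(-598, -91), Rational(1, 2)) = Pow(-689, Rational(1, 2)) = Mul(I, Pow(689, Rational(1, 2)))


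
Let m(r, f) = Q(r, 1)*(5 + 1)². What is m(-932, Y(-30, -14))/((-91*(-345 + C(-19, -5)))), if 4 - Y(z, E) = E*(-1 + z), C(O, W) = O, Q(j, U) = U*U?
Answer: 9/8281 ≈ 0.0010868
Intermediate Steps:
Q(j, U) = U²
Y(z, E) = 4 - E*(-1 + z)
m(r, f) = 36 (m(r, f) = 1²*(5 + 1)² = 1*6² = 1*36 = 36)
m(-932, Y(-30, -14))/((-91*(-345 + C(-19, -5)))) = 36/((-91*(-345 - 19))) = 36/((-91*(-364))) = 36/33124 = 36*(1/33124) = 9/8281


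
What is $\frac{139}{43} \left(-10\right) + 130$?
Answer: $\frac{4200}{43} \approx 97.674$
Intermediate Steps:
$\frac{139}{43} \left(-10\right) + 130 = - \frac{1390}{43} + 130 = \frac{4200}{43}$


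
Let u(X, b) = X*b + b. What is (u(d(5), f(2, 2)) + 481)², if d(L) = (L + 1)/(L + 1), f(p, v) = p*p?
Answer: 239121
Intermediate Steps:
f(p, v) = p²
d(L) = 1 (d(L) = (1 + L)/(1 + L) = 1)
u(X, b) = b + X*b
(u(d(5), f(2, 2)) + 481)² = (2²*(1 + 1) + 481)² = (4*2 + 481)² = (8 + 481)² = 489² = 239121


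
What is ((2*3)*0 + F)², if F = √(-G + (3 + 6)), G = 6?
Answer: 3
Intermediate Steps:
F = √3 (F = √(-1*6 + (3 + 6)) = √(-6 + 9) = √3 ≈ 1.7320)
((2*3)*0 + F)² = ((2*3)*0 + √3)² = (6*0 + √3)² = (0 + √3)² = (√3)² = 3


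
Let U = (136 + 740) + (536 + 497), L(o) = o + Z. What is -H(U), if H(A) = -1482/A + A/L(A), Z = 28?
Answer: -773647/3697733 ≈ -0.20922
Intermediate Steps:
L(o) = 28 + o (L(o) = o + 28 = 28 + o)
U = 1909 (U = 876 + 1033 = 1909)
H(A) = -1482/A + A/(28 + A)
-H(U) = -(-1482/1909 + 1909/(28 + 1909)) = -(-1482*1/1909 + 1909/1937) = -(-1482/1909 + 1909*(1/1937)) = -(-1482/1909 + 1909/1937) = -1*773647/3697733 = -773647/3697733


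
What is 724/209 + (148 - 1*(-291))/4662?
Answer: 3467039/974358 ≈ 3.5583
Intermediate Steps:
724/209 + (148 - 1*(-291))/4662 = 724*(1/209) + (148 + 291)*(1/4662) = 724/209 + 439*(1/4662) = 724/209 + 439/4662 = 3467039/974358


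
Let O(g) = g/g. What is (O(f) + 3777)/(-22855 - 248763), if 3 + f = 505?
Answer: -1889/135809 ≈ -0.013909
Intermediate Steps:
f = 502 (f = -3 + 505 = 502)
O(g) = 1
(O(f) + 3777)/(-22855 - 248763) = (1 + 3777)/(-22855 - 248763) = 3778/(-271618) = 3778*(-1/271618) = -1889/135809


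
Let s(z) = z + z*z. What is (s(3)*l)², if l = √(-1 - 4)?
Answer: -720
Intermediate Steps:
s(z) = z + z²
l = I*√5 (l = √(-5) = I*√5 ≈ 2.2361*I)
(s(3)*l)² = ((3*(1 + 3))*(I*√5))² = ((3*4)*(I*√5))² = (12*(I*√5))² = (12*I*√5)² = -720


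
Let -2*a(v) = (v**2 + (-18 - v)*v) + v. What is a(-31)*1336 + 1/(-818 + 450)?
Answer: -129549249/368 ≈ -3.5204e+5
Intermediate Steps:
a(v) = -v/2 - v**2/2 - v*(-18 - v)/2 (a(v) = -((v**2 + (-18 - v)*v) + v)/2 = -((v**2 + v*(-18 - v)) + v)/2 = -(v + v**2 + v*(-18 - v))/2 = -v/2 - v**2/2 - v*(-18 - v)/2)
a(-31)*1336 + 1/(-818 + 450) = ((17/2)*(-31))*1336 + 1/(-818 + 450) = -527/2*1336 + 1/(-368) = -352036 - 1/368 = -129549249/368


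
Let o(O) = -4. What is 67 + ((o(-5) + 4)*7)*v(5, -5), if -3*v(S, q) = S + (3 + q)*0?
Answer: 67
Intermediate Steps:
v(S, q) = -S/3 (v(S, q) = -(S + (3 + q)*0)/3 = -(S + 0)/3 = -S/3)
67 + ((o(-5) + 4)*7)*v(5, -5) = 67 + ((-4 + 4)*7)*(-⅓*5) = 67 + (0*7)*(-5/3) = 67 + 0*(-5/3) = 67 + 0 = 67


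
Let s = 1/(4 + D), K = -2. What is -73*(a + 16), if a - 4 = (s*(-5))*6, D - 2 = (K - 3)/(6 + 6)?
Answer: -71540/67 ≈ -1067.8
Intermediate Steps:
D = 19/12 (D = 2 + (-2 - 3)/(6 + 6) = 2 - 5/12 = 19/12 ≈ 1.5833)
s = 12/67 (s = 1/(4 + 19/12) = 1/(67/12) = 12/67 ≈ 0.17910)
a = -92/67 (a = 4 + ((12/67)*(-5))*6 = 4 - 60/67*6 = 4 - 360/67 = -92/67 ≈ -1.3731)
-73*(a + 16) = -73*(-92/67 + 16) = -73*980/67 = -71540/67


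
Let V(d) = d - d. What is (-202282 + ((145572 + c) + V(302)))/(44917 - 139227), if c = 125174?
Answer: -34232/47155 ≈ -0.72595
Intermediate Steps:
V(d) = 0
(-202282 + ((145572 + c) + V(302)))/(44917 - 139227) = (-202282 + ((145572 + 125174) + 0))/(44917 - 139227) = (-202282 + (270746 + 0))/(-94310) = (-202282 + 270746)*(-1/94310) = 68464*(-1/94310) = -34232/47155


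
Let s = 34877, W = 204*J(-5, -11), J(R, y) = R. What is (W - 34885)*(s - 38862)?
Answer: 143081425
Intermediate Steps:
W = -1020 (W = 204*(-5) = -1020)
(W - 34885)*(s - 38862) = (-1020 - 34885)*(34877 - 38862) = -35905*(-3985) = 143081425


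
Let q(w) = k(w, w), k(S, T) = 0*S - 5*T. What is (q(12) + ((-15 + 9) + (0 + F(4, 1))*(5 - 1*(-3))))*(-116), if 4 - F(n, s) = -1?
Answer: 3016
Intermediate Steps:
F(n, s) = 5 (F(n, s) = 4 - 1*(-1) = 4 + 1 = 5)
k(S, T) = -5*T (k(S, T) = 0 - 5*T = -5*T)
q(w) = -5*w
(q(12) + ((-15 + 9) + (0 + F(4, 1))*(5 - 1*(-3))))*(-116) = (-5*12 + ((-15 + 9) + (0 + 5)*(5 - 1*(-3))))*(-116) = (-60 + (-6 + 5*(5 + 3)))*(-116) = (-60 + (-6 + 5*8))*(-116) = (-60 + (-6 + 40))*(-116) = (-60 + 34)*(-116) = -26*(-116) = 3016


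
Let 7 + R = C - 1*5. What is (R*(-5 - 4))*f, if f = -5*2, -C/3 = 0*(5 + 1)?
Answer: -1080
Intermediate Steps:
C = 0 (C = -0*(5 + 1) = -0*6 = -3*0 = 0)
R = -12 (R = -7 + (0 - 1*5) = -7 + (0 - 5) = -7 - 5 = -12)
f = -10
(R*(-5 - 4))*f = -12*(-5 - 4)*(-10) = -12*(-9)*(-10) = 108*(-10) = -1080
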